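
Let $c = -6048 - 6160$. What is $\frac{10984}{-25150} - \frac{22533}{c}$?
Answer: $\frac{30900877}{21930800} \approx 1.409$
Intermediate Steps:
$c = -12208$
$\frac{10984}{-25150} - \frac{22533}{c} = \frac{10984}{-25150} - \frac{22533}{-12208} = 10984 \left(- \frac{1}{25150}\right) - - \frac{3219}{1744} = - \frac{5492}{12575} + \frac{3219}{1744} = \frac{30900877}{21930800}$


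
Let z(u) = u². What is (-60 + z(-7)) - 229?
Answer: -240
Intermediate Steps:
(-60 + z(-7)) - 229 = (-60 + (-7)²) - 229 = (-60 + 49) - 229 = -11 - 229 = -240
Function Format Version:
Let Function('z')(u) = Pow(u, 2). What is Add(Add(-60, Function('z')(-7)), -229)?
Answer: -240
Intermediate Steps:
Add(Add(-60, Function('z')(-7)), -229) = Add(Add(-60, Pow(-7, 2)), -229) = Add(Add(-60, 49), -229) = Add(-11, -229) = -240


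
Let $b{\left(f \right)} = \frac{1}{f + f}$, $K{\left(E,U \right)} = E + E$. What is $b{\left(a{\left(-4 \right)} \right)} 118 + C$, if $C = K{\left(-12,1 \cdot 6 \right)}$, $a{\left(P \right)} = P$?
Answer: $- \frac{155}{4} \approx -38.75$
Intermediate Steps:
$K{\left(E,U \right)} = 2 E$
$C = -24$ ($C = 2 \left(-12\right) = -24$)
$b{\left(f \right)} = \frac{1}{2 f}$
$b{\left(a{\left(-4 \right)} \right)} 118 + C = \frac{1}{2 \left(-4\right)} 118 - 24 = \frac{1}{2} \left(- \frac{1}{4}\right) 118 - 24 = \left(- \frac{1}{8}\right) 118 - 24 = - \frac{59}{4} - 24 = - \frac{155}{4}$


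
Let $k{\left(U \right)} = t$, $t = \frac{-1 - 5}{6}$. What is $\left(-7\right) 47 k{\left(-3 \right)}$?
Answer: $329$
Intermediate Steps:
$t = -1$ ($t = \left(-1 - 5\right) \frac{1}{6} = \left(-6\right) \frac{1}{6} = -1$)
$k{\left(U \right)} = -1$
$\left(-7\right) 47 k{\left(-3 \right)} = \left(-7\right) 47 \left(-1\right) = \left(-329\right) \left(-1\right) = 329$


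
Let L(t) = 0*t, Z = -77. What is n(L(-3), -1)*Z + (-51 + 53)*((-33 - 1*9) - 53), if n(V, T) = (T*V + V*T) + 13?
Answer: -1191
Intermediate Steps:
L(t) = 0
n(V, T) = 13 + 2*T*V (n(V, T) = (T*V + T*V) + 13 = 2*T*V + 13 = 13 + 2*T*V)
n(L(-3), -1)*Z + (-51 + 53)*((-33 - 1*9) - 53) = (13 + 2*(-1)*0)*(-77) + (-51 + 53)*((-33 - 1*9) - 53) = (13 + 0)*(-77) + 2*((-33 - 9) - 53) = 13*(-77) + 2*(-42 - 53) = -1001 + 2*(-95) = -1001 - 190 = -1191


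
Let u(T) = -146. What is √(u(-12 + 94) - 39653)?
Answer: I*√39799 ≈ 199.5*I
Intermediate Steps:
√(u(-12 + 94) - 39653) = √(-146 - 39653) = √(-39799) = I*√39799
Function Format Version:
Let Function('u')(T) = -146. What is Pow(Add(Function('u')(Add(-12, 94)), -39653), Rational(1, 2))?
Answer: Mul(I, Pow(39799, Rational(1, 2))) ≈ Mul(199.50, I)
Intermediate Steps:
Pow(Add(Function('u')(Add(-12, 94)), -39653), Rational(1, 2)) = Pow(Add(-146, -39653), Rational(1, 2)) = Pow(-39799, Rational(1, 2)) = Mul(I, Pow(39799, Rational(1, 2)))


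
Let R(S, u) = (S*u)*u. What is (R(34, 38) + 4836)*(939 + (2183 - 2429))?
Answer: 37374876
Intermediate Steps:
R(S, u) = S*u²
(R(34, 38) + 4836)*(939 + (2183 - 2429)) = (34*38² + 4836)*(939 + (2183 - 2429)) = (34*1444 + 4836)*(939 - 246) = (49096 + 4836)*693 = 53932*693 = 37374876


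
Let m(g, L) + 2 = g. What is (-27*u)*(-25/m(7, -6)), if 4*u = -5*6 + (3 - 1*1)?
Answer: -945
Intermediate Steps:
m(g, L) = -2 + g
u = -7 (u = (-5*6 + (3 - 1*1))/4 = (-30 + (3 - 1))/4 = (-30 + 2)/4 = (¼)*(-28) = -7)
(-27*u)*(-25/m(7, -6)) = (-27*(-7))*(-25/(-2 + 7)) = 189*(-25/5) = 189*(-25*⅕) = 189*(-5) = -945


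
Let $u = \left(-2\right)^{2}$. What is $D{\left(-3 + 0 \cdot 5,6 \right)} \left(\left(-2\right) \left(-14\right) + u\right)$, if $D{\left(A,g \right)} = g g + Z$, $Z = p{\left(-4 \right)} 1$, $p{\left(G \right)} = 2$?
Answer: $1216$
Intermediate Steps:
$Z = 2$ ($Z = 2 \cdot 1 = 2$)
$D{\left(A,g \right)} = 2 + g^{2}$ ($D{\left(A,g \right)} = g g + 2 = g^{2} + 2 = 2 + g^{2}$)
$u = 4$
$D{\left(-3 + 0 \cdot 5,6 \right)} \left(\left(-2\right) \left(-14\right) + u\right) = \left(2 + 6^{2}\right) \left(\left(-2\right) \left(-14\right) + 4\right) = \left(2 + 36\right) \left(28 + 4\right) = 38 \cdot 32 = 1216$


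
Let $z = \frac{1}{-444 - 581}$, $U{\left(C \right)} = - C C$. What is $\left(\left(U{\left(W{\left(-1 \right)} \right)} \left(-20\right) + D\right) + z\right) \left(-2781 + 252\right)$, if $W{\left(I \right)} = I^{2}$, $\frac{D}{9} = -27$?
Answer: $\frac{578068704}{1025} \approx 5.6397 \cdot 10^{5}$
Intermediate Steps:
$D = -243$ ($D = 9 \left(-27\right) = -243$)
$U{\left(C \right)} = - C^{2}$
$z = - \frac{1}{1025}$ ($z = \frac{1}{-1025} = - \frac{1}{1025} \approx -0.00097561$)
$\left(\left(U{\left(W{\left(-1 \right)} \right)} \left(-20\right) + D\right) + z\right) \left(-2781 + 252\right) = \left(\left(- \left(\left(-1\right)^{2}\right)^{2} \left(-20\right) - 243\right) - \frac{1}{1025}\right) \left(-2781 + 252\right) = \left(\left(- 1^{2} \left(-20\right) - 243\right) - \frac{1}{1025}\right) \left(-2529\right) = \left(\left(\left(-1\right) 1 \left(-20\right) - 243\right) - \frac{1}{1025}\right) \left(-2529\right) = \left(\left(\left(-1\right) \left(-20\right) - 243\right) - \frac{1}{1025}\right) \left(-2529\right) = \left(\left(20 - 243\right) - \frac{1}{1025}\right) \left(-2529\right) = \left(-223 - \frac{1}{1025}\right) \left(-2529\right) = \left(- \frac{228576}{1025}\right) \left(-2529\right) = \frac{578068704}{1025}$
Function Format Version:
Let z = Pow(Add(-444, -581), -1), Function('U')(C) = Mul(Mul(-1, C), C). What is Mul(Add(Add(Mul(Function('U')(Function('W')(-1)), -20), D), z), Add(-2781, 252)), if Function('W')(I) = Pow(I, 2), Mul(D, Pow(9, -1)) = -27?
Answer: Rational(578068704, 1025) ≈ 5.6397e+5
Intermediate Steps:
D = -243 (D = Mul(9, -27) = -243)
Function('U')(C) = Mul(-1, Pow(C, 2))
z = Rational(-1, 1025) (z = Pow(-1025, -1) = Rational(-1, 1025) ≈ -0.00097561)
Mul(Add(Add(Mul(Function('U')(Function('W')(-1)), -20), D), z), Add(-2781, 252)) = Mul(Add(Add(Mul(Mul(-1, Pow(Pow(-1, 2), 2)), -20), -243), Rational(-1, 1025)), Add(-2781, 252)) = Mul(Add(Add(Mul(Mul(-1, Pow(1, 2)), -20), -243), Rational(-1, 1025)), -2529) = Mul(Add(Add(Mul(Mul(-1, 1), -20), -243), Rational(-1, 1025)), -2529) = Mul(Add(Add(Mul(-1, -20), -243), Rational(-1, 1025)), -2529) = Mul(Add(Add(20, -243), Rational(-1, 1025)), -2529) = Mul(Add(-223, Rational(-1, 1025)), -2529) = Mul(Rational(-228576, 1025), -2529) = Rational(578068704, 1025)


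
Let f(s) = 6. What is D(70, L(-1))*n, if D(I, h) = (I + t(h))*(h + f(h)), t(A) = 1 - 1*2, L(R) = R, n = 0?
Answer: 0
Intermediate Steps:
t(A) = -1 (t(A) = 1 - 2 = -1)
D(I, h) = (-1 + I)*(6 + h) (D(I, h) = (I - 1)*(h + 6) = (-1 + I)*(6 + h))
D(70, L(-1))*n = (-6 - 1*(-1) + 6*70 + 70*(-1))*0 = (-6 + 1 + 420 - 70)*0 = 345*0 = 0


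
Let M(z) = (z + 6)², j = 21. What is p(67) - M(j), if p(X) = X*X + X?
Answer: 3827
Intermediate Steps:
M(z) = (6 + z)²
p(X) = X + X² (p(X) = X² + X = X + X²)
p(67) - M(j) = 67*(1 + 67) - (6 + 21)² = 67*68 - 1*27² = 4556 - 1*729 = 4556 - 729 = 3827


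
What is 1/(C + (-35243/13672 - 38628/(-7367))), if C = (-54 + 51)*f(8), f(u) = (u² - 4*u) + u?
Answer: -100721624/11818108045 ≈ -0.0085227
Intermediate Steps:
f(u) = u² - 3*u
C = -120 (C = (-54 + 51)*(8*(-3 + 8)) = -24*5 = -3*40 = -120)
1/(C + (-35243/13672 - 38628/(-7367))) = 1/(-120 + (-35243/13672 - 38628/(-7367))) = 1/(-120 + (-35243*1/13672 - 38628*(-1/7367))) = 1/(-120 + (-35243/13672 + 38628/7367)) = 1/(-120 + 268486835/100721624) = 1/(-11818108045/100721624) = -100721624/11818108045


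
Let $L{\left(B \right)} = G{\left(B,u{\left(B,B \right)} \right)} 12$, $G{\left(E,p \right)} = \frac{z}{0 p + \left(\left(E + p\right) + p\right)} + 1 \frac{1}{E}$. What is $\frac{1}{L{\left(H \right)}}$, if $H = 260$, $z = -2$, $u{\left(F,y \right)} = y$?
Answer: $65$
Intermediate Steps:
$G{\left(E,p \right)} = \frac{1}{E} - \frac{2}{E + 2 p}$ ($G{\left(E,p \right)} = - \frac{2}{0 p + \left(\left(E + p\right) + p\right)} + 1 \frac{1}{E} = - \frac{2}{0 + \left(E + 2 p\right)} + \frac{1}{E} = - \frac{2}{E + 2 p} + \frac{1}{E} = \frac{1}{E} - \frac{2}{E + 2 p}$)
$L{\left(B \right)} = \frac{4}{B}$ ($L{\left(B \right)} = \frac{- B + 2 B}{B \left(B + 2 B\right)} 12 = \frac{B}{B 3 B} 12 = \frac{\frac{1}{3 B} B}{B} 12 = \frac{1}{3 B} 12 = \frac{4}{B}$)
$\frac{1}{L{\left(H \right)}} = \frac{1}{4 \cdot \frac{1}{260}} = \frac{1}{\frac{1}{65}} = 65$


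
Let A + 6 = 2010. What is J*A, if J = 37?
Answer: 74148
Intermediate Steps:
A = 2004 (A = -6 + 2010 = 2004)
J*A = 37*2004 = 74148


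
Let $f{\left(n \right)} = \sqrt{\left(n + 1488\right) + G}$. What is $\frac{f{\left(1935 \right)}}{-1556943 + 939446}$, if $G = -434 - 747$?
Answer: $- \frac{\sqrt{2242}}{617497} \approx -7.668 \cdot 10^{-5}$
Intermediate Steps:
$G = -1181$
$f{\left(n \right)} = \sqrt{307 + n}$ ($f{\left(n \right)} = \sqrt{\left(n + 1488\right) - 1181} = \sqrt{\left(1488 + n\right) - 1181} = \sqrt{307 + n}$)
$\frac{f{\left(1935 \right)}}{-1556943 + 939446} = \frac{\sqrt{307 + 1935}}{-1556943 + 939446} = \frac{\sqrt{2242}}{-617497} = \sqrt{2242} \left(- \frac{1}{617497}\right) = - \frac{\sqrt{2242}}{617497}$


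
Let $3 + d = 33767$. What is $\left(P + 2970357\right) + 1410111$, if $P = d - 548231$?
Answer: $3866001$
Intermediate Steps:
$d = 33764$ ($d = -3 + 33767 = 33764$)
$P = -514467$ ($P = 33764 - 548231 = -514467$)
$\left(P + 2970357\right) + 1410111 = \left(-514467 + 2970357\right) + 1410111 = 2455890 + 1410111 = 3866001$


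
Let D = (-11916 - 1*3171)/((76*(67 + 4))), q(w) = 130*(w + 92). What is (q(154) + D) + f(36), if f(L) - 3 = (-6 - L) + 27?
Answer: 172484241/5396 ≈ 31965.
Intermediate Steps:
f(L) = 24 - L (f(L) = 3 + ((-6 - L) + 27) = 3 + (21 - L) = 24 - L)
q(w) = 11960 + 130*w (q(w) = 130*(92 + w) = 11960 + 130*w)
D = -15087/5396 (D = (-11916 - 3171)/((76*71)) = -15087/5396 ≈ -2.7960)
(q(154) + D) + f(36) = ((11960 + 130*154) - 15087/5396) + (24 - 1*36) = ((11960 + 20020) - 15087/5396) + (24 - 36) = (31980 - 15087/5396) - 12 = 172548993/5396 - 12 = 172484241/5396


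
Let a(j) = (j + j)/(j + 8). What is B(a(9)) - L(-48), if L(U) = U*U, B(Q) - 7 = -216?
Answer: -2513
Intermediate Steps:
a(j) = 2*j/(8 + j) (a(j) = (2*j)/(8 + j) = 2*j/(8 + j))
B(Q) = -209 (B(Q) = 7 - 216 = -209)
L(U) = U²
B(a(9)) - L(-48) = -209 - 1*(-48)² = -209 - 1*2304 = -209 - 2304 = -2513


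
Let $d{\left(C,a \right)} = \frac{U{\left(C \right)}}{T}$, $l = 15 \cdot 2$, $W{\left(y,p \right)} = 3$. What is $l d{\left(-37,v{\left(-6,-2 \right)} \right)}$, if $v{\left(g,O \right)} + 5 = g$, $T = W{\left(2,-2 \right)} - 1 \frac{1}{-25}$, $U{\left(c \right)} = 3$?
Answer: $\frac{1125}{38} \approx 29.605$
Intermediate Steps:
$T = \frac{76}{25}$ ($T = 3 - 1 \frac{1}{-25} = 3 - 1 \left(- \frac{1}{25}\right) = 3 - - \frac{1}{25} = 3 + \frac{1}{25} = \frac{76}{25} \approx 3.04$)
$v{\left(g,O \right)} = -5 + g$
$l = 30$
$d{\left(C,a \right)} = \frac{75}{76}$ ($d{\left(C,a \right)} = \frac{3}{\frac{76}{25}} = 3 \cdot \frac{25}{76} = \frac{75}{76}$)
$l d{\left(-37,v{\left(-6,-2 \right)} \right)} = 30 \cdot \frac{75}{76} = \frac{1125}{38}$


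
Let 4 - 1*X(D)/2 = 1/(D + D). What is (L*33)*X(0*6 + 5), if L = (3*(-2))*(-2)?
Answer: 15444/5 ≈ 3088.8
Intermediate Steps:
X(D) = 8 - 1/D (X(D) = 8 - 2/(D + D) = 8 - 2*1/(2*D) = 8 - 1/D)
L = 12 (L = -6*(-2) = 12)
(L*33)*X(0*6 + 5) = (12*33)*(8 - 1/(0*6 + 5)) = 396*(8 - 1/(0 + 5)) = 396*(8 - 1/5) = 396*(39/5) = 15444/5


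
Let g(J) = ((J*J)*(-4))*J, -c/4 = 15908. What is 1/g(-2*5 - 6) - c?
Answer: 1042546689/16384 ≈ 63632.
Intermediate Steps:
c = -63632 (c = -4*15908 = -63632)
g(J) = -4*J**3 (g(J) = (J**2*(-4))*J = (-4*J**2)*J = -4*J**3)
1/g(-2*5 - 6) - c = 1/(-4*(-2*5 - 6)**3) - 1*(-63632) = 1/(-4*(-10 - 6)**3) + 63632 = 1/(-4*(-16)**3) + 63632 = 1/(-4*(-4096)) + 63632 = 1/16384 + 63632 = 1042546689/16384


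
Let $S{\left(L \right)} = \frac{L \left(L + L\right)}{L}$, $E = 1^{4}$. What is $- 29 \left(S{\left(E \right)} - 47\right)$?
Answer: $1305$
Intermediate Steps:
$E = 1$
$S{\left(L \right)} = 2 L$ ($S{\left(L \right)} = \frac{L 2 L}{L} = \frac{2 L^{2}}{L} = 2 L$)
$- 29 \left(S{\left(E \right)} - 47\right) = - 29 \left(2 \cdot 1 - 47\right) = - 29 \left(2 - 47\right) = \left(-29\right) \left(-45\right) = 1305$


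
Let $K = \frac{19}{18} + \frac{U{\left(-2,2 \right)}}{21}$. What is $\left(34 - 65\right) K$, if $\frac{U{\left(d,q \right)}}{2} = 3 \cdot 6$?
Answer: $- \frac{10819}{126} \approx -85.865$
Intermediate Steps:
$U{\left(d,q \right)} = 36$ ($U{\left(d,q \right)} = 2 \cdot 3 \cdot 6 = 2 \cdot 18 = 36$)
$K = \frac{349}{126}$ ($K = \frac{19}{18} + \frac{36}{21} = 19 \cdot \frac{1}{18} + 36 \cdot \frac{1}{21} = \frac{19}{18} + \frac{12}{7} = \frac{349}{126} \approx 2.7698$)
$\left(34 - 65\right) K = \left(34 - 65\right) \frac{349}{126} = \left(-31\right) \frac{349}{126} = - \frac{10819}{126}$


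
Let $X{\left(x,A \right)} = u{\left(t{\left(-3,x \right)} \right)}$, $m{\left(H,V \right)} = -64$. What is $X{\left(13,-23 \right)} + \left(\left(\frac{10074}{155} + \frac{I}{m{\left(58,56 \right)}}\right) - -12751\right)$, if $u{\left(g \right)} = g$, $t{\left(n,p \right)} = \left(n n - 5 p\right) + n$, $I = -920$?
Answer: $\frac{15836497}{1240} \approx 12771.0$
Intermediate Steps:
$t{\left(n,p \right)} = n + n^{2} - 5 p$ ($t{\left(n,p \right)} = \left(n^{2} - 5 p\right) + n = n + n^{2} - 5 p$)
$X{\left(x,A \right)} = 6 - 5 x$ ($X{\left(x,A \right)} = -3 + \left(-3\right)^{2} - 5 x = -3 + 9 - 5 x = 6 - 5 x$)
$X{\left(13,-23 \right)} + \left(\left(\frac{10074}{155} + \frac{I}{m{\left(58,56 \right)}}\right) - -12751\right) = \left(6 - 65\right) + \left(\left(\frac{10074}{155} - \frac{920}{-64}\right) - -12751\right) = \left(6 - 65\right) + \left(\left(10074 \cdot \frac{1}{155} - - \frac{115}{8}\right) + 12751\right) = -59 + \left(\left(\frac{10074}{155} + \frac{115}{8}\right) + 12751\right) = -59 + \left(\frac{98417}{1240} + 12751\right) = -59 + \frac{15909657}{1240} = \frac{15836497}{1240}$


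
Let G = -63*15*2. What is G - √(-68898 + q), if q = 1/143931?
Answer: -1890 - I*√1427300114823447/143931 ≈ -1890.0 - 262.48*I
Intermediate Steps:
q = 1/143931 ≈ 6.9478e-6
G = -1890 (G = -945*2 = -1890)
G - √(-68898 + q) = -1890 - √(-68898 + 1/143931) = -1890 - √(-9916558037/143931) = -1890 - I*√1427300114823447/143931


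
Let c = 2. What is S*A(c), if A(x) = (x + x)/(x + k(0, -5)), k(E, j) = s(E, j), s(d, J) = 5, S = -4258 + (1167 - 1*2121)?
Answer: -20848/7 ≈ -2978.3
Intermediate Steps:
S = -5212 (S = -4258 + (1167 - 2121) = -4258 - 954 = -5212)
k(E, j) = 5
A(x) = 2*x/(5 + x) (A(x) = (x + x)/(x + 5) = (2*x)/(5 + x) = 2*x/(5 + x))
S*A(c) = -10424*2/(5 + 2) = -10424*2/7 = -5212*4/7 = -20848/7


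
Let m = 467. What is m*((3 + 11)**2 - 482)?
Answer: -133562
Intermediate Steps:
m*((3 + 11)**2 - 482) = 467*((3 + 11)**2 - 482) = 467*(14**2 - 482) = 467*(196 - 482) = 467*(-286) = -133562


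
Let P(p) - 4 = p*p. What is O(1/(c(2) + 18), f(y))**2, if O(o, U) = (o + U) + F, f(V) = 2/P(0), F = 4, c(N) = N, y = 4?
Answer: 8281/400 ≈ 20.703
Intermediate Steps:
P(p) = 4 + p**2 (P(p) = 4 + p*p = 4 + p**2)
f(V) = 1/2 (f(V) = 2/(4 + 0**2) = 2/(4 + 0) = 2/4 = 2*(1/4) = 1/2)
O(o, U) = 4 + U + o (O(o, U) = (o + U) + 4 = (U + o) + 4 = 4 + U + o)
O(1/(c(2) + 18), f(y))**2 = (4 + 1/2 + 1/(2 + 18))**2 = (4 + 1/2 + 1/20)**2 = (91/20)**2 = 8281/400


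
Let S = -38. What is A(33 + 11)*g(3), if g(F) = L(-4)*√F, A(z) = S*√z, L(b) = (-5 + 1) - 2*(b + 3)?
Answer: 152*√33 ≈ 873.17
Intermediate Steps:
L(b) = -10 - 2*b (L(b) = -4 - 2*(3 + b) = -4 + (-6 - 2*b) = -10 - 2*b)
A(z) = -38*√z
g(F) = -2*√F (g(F) = (-10 - 2*(-4))*√F = (-10 + 8)*√F = -2*√F)
A(33 + 11)*g(3) = (-38*√(33 + 11))*(-2*√3) = (-76*√11)*(-2*√3) = 152*√33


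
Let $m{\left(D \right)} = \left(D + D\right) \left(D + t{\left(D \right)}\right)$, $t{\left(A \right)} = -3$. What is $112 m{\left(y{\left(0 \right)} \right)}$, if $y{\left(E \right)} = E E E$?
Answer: $0$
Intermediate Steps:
$y{\left(E \right)} = E^{3}$ ($y{\left(E \right)} = E^{2} E = E^{3}$)
$m{\left(D \right)} = 2 D \left(-3 + D\right)$ ($m{\left(D \right)} = \left(D + D\right) \left(D - 3\right) = 2 D \left(-3 + D\right)$)
$112 m{\left(y{\left(0 \right)} \right)} = 112 \cdot 2 \cdot 0^{3} \left(-3 + 0^{3}\right) = 112 \cdot 2 \cdot 0 \left(-3 + 0\right) = 112 \cdot 2 \cdot 0 \left(-3\right) = 112 \cdot 0 = 0$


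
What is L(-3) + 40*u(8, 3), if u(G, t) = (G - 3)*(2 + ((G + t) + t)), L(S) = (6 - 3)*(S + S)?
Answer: 3182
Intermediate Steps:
L(S) = 6*S (L(S) = 3*(2*S) = 6*S)
u(G, t) = (-3 + G)*(2 + G + 2*t) (u(G, t) = (-3 + G)*(2 + (G + 2*t)) = (-3 + G)*(2 + G + 2*t))
L(-3) + 40*u(8, 3) = 6*(-3) + 40*(-6 + 8² - 1*8 - 6*3 + 2*8*3) = -18 + 40*(-6 + 64 - 8 - 18 + 48) = -18 + 40*80 = -18 + 3200 = 3182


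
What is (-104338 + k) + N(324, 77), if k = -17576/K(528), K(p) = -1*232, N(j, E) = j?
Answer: -3014209/29 ≈ -1.0394e+5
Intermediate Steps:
K(p) = -232
k = 2197/29 (k = -17576/(-232) = -17576*(-1/232) = 2197/29 ≈ 75.759)
(-104338 + k) + N(324, 77) = (-104338 + 2197/29) + 324 = -3023605/29 + 324 = -3014209/29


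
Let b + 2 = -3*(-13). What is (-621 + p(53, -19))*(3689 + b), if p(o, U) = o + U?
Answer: -2187162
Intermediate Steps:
p(o, U) = U + o
b = 37 (b = -2 - 3*(-13) = -2 + 39 = 37)
(-621 + p(53, -19))*(3689 + b) = (-621 + (-19 + 53))*(3689 + 37) = (-621 + 34)*3726 = -587*3726 = -2187162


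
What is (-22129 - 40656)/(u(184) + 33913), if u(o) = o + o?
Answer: -62785/34281 ≈ -1.8315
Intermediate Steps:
u(o) = 2*o
(-22129 - 40656)/(u(184) + 33913) = (-22129 - 40656)/(2*184 + 33913) = -62785/(368 + 33913) = -62785/34281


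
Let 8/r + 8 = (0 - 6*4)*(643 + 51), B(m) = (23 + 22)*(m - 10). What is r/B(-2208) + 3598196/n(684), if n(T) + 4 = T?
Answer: 9351002109622/1767185955 ≈ 5291.5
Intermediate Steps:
n(T) = -4 + T
B(m) = -450 + 45*m (B(m) = 45*(-10 + m) = -450 + 45*m)
r = -1/2083 (r = 8/(-8 + (0 - 6*4)*(643 + 51)) = 8/(-8 + (0 - 24)*694) = 8/(-8 - 24*694) = 8/(-8 - 16656) = 8/(-16664) = 8*(-1/16664) = -1/2083 ≈ -0.00048008)
r/B(-2208) + 3598196/n(684) = -1/(2083*(-450 + 45*(-2208))) + 3598196/(-4 + 684) = -1/(2083*(-450 - 99360)) + 3598196/680 = -1/2083/(-99810) + 3598196*(1/680) = -1/2083*(-1/99810) + 899549/170 = 1/207904230 + 899549/170 = 9351002109622/1767185955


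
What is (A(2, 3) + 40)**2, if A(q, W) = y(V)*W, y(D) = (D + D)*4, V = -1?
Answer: 256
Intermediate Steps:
y(D) = 8*D (y(D) = (2*D)*4 = 8*D)
A(q, W) = -8*W (A(q, W) = (8*(-1))*W = -8*W)
(A(2, 3) + 40)**2 = (-8*3 + 40)**2 = (-24 + 40)**2 = 16**2 = 256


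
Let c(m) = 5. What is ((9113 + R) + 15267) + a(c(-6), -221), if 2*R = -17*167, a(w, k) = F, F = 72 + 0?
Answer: 46065/2 ≈ 23033.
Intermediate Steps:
F = 72
a(w, k) = 72
R = -2839/2 (R = (-17*167)/2 = (½)*(-2839) = -2839/2 ≈ -1419.5)
((9113 + R) + 15267) + a(c(-6), -221) = ((9113 - 2839/2) + 15267) + 72 = (15387/2 + 15267) + 72 = 45921/2 + 72 = 46065/2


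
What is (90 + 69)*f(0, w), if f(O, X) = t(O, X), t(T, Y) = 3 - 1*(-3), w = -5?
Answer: 954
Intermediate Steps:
t(T, Y) = 6 (t(T, Y) = 3 + 3 = 6)
f(O, X) = 6
(90 + 69)*f(0, w) = (90 + 69)*6 = 159*6 = 954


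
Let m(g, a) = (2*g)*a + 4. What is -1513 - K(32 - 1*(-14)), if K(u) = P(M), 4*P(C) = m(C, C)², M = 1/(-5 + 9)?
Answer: -388417/256 ≈ -1517.3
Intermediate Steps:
m(g, a) = 4 + 2*a*g (m(g, a) = 2*a*g + 4 = 4 + 2*a*g)
M = ¼ (M = 1/4 = ¼ ≈ 0.25000)
P(C) = (4 + 2*C²)²/4 (P(C) = (4 + 2*C*C)²/4 = (4 + 2*C²)²/4)
K(u) = 1089/256 (K(u) = (2 + (¼)²)² = (2 + 1/16)² = (33/16)² = 1089/256)
-1513 - K(32 - 1*(-14)) = -1513 - 1*1089/256 = -1513 - 1089/256 = -388417/256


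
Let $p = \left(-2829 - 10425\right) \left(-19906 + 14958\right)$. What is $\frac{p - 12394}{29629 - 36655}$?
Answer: $- \frac{32784199}{3513} \approx -9332.3$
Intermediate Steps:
$p = 65580792$ ($p = \left(-13254\right) \left(-4948\right) = 65580792$)
$\frac{p - 12394}{29629 - 36655} = \frac{65580792 - 12394}{29629 - 36655} = \frac{65568398}{-7026} = 65568398 \left(- \frac{1}{7026}\right) = - \frac{32784199}{3513}$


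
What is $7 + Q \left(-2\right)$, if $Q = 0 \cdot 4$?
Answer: $7$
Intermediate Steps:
$Q = 0$
$7 + Q \left(-2\right) = 7 + 0 \left(-2\right) = 7 + 0 = 7$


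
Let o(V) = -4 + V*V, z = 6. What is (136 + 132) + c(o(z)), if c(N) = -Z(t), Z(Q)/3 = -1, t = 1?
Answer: 271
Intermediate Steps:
Z(Q) = -3 (Z(Q) = 3*(-1) = -3)
o(V) = -4 + V²
c(N) = 3 (c(N) = -1*(-3) = 3)
(136 + 132) + c(o(z)) = (136 + 132) + 3 = 268 + 3 = 271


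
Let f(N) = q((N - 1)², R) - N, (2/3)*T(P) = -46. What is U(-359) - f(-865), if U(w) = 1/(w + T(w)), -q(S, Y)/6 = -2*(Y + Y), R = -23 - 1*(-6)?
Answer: -195597/428 ≈ -457.00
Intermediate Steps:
R = -17 (R = -23 + 6 = -17)
q(S, Y) = 24*Y (q(S, Y) = -(-12)*(Y + Y) = -(-12)*2*Y = -(-24)*Y = 24*Y)
T(P) = -69 (T(P) = (3/2)*(-46) = -69)
f(N) = -408 - N (f(N) = 24*(-17) - N = -408 - N)
U(w) = 1/(-69 + w) (U(w) = 1/(w - 69) = 1/(-69 + w))
U(-359) - f(-865) = 1/(-69 - 359) - (-408 - 1*(-865)) = 1/(-428) - (-408 + 865) = -1/428 - 1*457 = -1/428 - 457 = -195597/428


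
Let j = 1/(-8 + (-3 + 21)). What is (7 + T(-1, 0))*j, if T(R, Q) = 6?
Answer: 13/10 ≈ 1.3000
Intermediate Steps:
j = ⅒ (j = 1/(-8 + 18) = 1/10 = ⅒ ≈ 0.10000)
(7 + T(-1, 0))*j = (7 + 6)*(⅒) = 13*(⅒) = 13/10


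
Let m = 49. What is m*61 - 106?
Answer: 2883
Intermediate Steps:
m*61 - 106 = 49*61 - 106 = 2989 - 106 = 2883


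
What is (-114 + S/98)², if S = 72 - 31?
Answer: 123899161/9604 ≈ 12901.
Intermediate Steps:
S = 41
(-114 + S/98)² = (-114 + 41/98)² = (-11131/98)² = 123899161/9604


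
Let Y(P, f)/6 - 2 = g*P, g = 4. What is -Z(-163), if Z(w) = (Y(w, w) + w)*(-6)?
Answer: -24378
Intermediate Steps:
Y(P, f) = 12 + 24*P (Y(P, f) = 12 + 6*(4*P) = 12 + 24*P)
Z(w) = -72 - 150*w (Z(w) = ((12 + 24*w) + w)*(-6) = (12 + 25*w)*(-6) = -72 - 150*w)
-Z(-163) = -(-72 - 150*(-163)) = -(-72 + 24450) = -1*24378 = -24378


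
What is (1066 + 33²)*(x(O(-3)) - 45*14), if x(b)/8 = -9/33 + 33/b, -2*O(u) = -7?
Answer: -92384850/77 ≈ -1.1998e+6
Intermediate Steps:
O(u) = 7/2 (O(u) = -½*(-7) = 7/2)
x(b) = -24/11 + 264/b (x(b) = 8*(-9/33 + 33/b) = 8*(-9*1/33 + 33/b) = 8*(-3/11 + 33/b) = -24/11 + 264/b)
(1066 + 33²)*(x(O(-3)) - 45*14) = (1066 + 33²)*((-24/11 + 264/(7/2)) - 45*14) = (1066 + 1089)*((-24/11 + 264*(2/7)) - 630) = 2155*((-24/11 + 528/7) - 630) = 2155*(5640/77 - 630) = 2155*(-42870/77) = -92384850/77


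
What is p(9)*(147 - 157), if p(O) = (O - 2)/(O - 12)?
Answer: 70/3 ≈ 23.333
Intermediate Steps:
p(O) = (-2 + O)/(-12 + O)
p(9)*(147 - 157) = ((-2 + 9)/(-12 + 9))*(147 - 157) = (7/(-3))*(-10) = -⅓*7*(-10) = -7/3*(-10) = 70/3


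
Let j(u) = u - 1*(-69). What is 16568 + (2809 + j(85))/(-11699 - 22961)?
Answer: 574243917/34660 ≈ 16568.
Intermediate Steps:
j(u) = 69 + u (j(u) = u + 69 = 69 + u)
16568 + (2809 + j(85))/(-11699 - 22961) = 16568 + (2809 + (69 + 85))/(-11699 - 22961) = 16568 + (2809 + 154)/(-34660) = 16568 + 2963*(-1/34660) = 16568 - 2963/34660 = 574243917/34660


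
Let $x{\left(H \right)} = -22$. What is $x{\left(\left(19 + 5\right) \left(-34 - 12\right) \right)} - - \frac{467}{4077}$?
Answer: $- \frac{89227}{4077} \approx -21.885$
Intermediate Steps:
$x{\left(\left(19 + 5\right) \left(-34 - 12\right) \right)} - - \frac{467}{4077} = -22 - - \frac{467}{4077} = -22 + \frac{467}{4077} = - \frac{89227}{4077}$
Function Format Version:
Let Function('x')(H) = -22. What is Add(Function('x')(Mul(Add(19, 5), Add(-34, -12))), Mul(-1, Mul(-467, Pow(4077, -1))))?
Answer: Rational(-89227, 4077) ≈ -21.885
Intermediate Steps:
Add(Function('x')(Mul(Add(19, 5), Add(-34, -12))), Mul(-1, Mul(-467, Pow(4077, -1)))) = Add(-22, Mul(-1, Mul(-467, Pow(4077, -1)))) = Add(-22, Mul(-1, Mul(-467, Rational(1, 4077)))) = Add(-22, Mul(-1, Rational(-467, 4077))) = Add(-22, Rational(467, 4077)) = Rational(-89227, 4077)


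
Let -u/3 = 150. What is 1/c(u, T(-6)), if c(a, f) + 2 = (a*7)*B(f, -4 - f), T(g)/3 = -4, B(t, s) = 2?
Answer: -1/6302 ≈ -0.00015868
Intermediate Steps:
T(g) = -12 (T(g) = 3*(-4) = -12)
u = -450 (u = -3*150 = -450)
c(a, f) = -2 + 14*a (c(a, f) = -2 + (a*7)*2 = -2 + (7*a)*2 = -2 + 14*a)
1/c(u, T(-6)) = 1/(-2 + 14*(-450)) = 1/(-2 - 6300) = 1/(-6302) = -1/6302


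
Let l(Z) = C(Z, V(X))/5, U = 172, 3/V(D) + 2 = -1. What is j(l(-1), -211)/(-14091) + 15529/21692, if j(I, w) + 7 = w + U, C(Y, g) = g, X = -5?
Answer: 19983361/27787452 ≈ 0.71915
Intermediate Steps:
V(D) = -1 (V(D) = 3/(-2 - 1) = 3/(-3) = 3*(-⅓) = -1)
l(Z) = -⅕ (l(Z) = -1/5 = -1*⅕ = -⅕)
j(I, w) = 165 + w (j(I, w) = -7 + (w + 172) = -7 + (172 + w) = 165 + w)
j(l(-1), -211)/(-14091) + 15529/21692 = (165 - 211)/(-14091) + 15529/21692 = -46*(-1/14091) + 15529*(1/21692) = 46/14091 + 15529/21692 = 19983361/27787452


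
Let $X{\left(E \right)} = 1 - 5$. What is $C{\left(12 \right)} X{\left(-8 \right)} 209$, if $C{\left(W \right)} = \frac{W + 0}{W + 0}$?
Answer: $-836$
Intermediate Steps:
$C{\left(W \right)} = 1$ ($C{\left(W \right)} = \frac{W}{W} = 1$)
$X{\left(E \right)} = -4$
$C{\left(12 \right)} X{\left(-8 \right)} 209 = 1 \left(-4\right) 209 = \left(-4\right) 209 = -836$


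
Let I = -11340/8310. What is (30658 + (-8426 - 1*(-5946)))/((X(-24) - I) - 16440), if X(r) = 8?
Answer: -3902653/2275643 ≈ -1.7150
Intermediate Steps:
I = -378/277 (I = -11340*1/8310 = -378/277 ≈ -1.3646)
(30658 + (-8426 - 1*(-5946)))/((X(-24) - I) - 16440) = (30658 + (-8426 - 1*(-5946)))/((8 - 1*(-378/277)) - 16440) = (30658 + (-8426 + 5946))/((8 + 378/277) - 16440) = (30658 - 2480)/(2594/277 - 16440) = 28178/(-4551286/277) = 28178*(-277/4551286) = -3902653/2275643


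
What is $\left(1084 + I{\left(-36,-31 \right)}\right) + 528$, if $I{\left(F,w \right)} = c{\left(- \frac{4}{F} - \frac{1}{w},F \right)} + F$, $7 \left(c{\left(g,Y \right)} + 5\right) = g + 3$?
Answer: $\frac{3069040}{1953} \approx 1571.4$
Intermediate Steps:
$c{\left(g,Y \right)} = - \frac{32}{7} + \frac{g}{7}$ ($c{\left(g,Y \right)} = -5 + \frac{g + 3}{7} = -5 + \frac{3 + g}{7} = -5 + \left(\frac{3}{7} + \frac{g}{7}\right) = - \frac{32}{7} + \frac{g}{7}$)
$I{\left(F,w \right)} = - \frac{32}{7} + F - \frac{4}{7 F} - \frac{1}{7 w}$ ($I{\left(F,w \right)} = \left(- \frac{32}{7} + \frac{- \frac{4}{F} - \frac{1}{w}}{7}\right) + F = \left(- \frac{32}{7} + \frac{- \frac{1}{w} - \frac{4}{F}}{7}\right) + F = \left(- \frac{32}{7} - \left(\frac{1}{7 w} + \frac{4}{7 F}\right)\right) + F = \left(- \frac{32}{7} - \frac{4}{7 F} - \frac{1}{7 w}\right) + F = - \frac{32}{7} + F - \frac{4}{7 F} - \frac{1}{7 w}$)
$\left(1084 + I{\left(-36,-31 \right)}\right) + 528 = \left(1084 - \left(\frac{284}{7} - \frac{1}{63} - \frac{1}{217}\right)\right) + 528 = \left(1084 - \frac{79196}{1953}\right) + 528 = \frac{2037856}{1953} + 528 = \frac{3069040}{1953}$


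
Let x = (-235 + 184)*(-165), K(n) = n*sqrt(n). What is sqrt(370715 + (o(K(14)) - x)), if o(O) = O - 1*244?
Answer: sqrt(362056 + 14*sqrt(14)) ≈ 601.75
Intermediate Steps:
K(n) = n**(3/2)
x = 8415 (x = -51*(-165) = 8415)
o(O) = -244 + O (o(O) = O - 244 = -244 + O)
sqrt(370715 + (o(K(14)) - x)) = sqrt(370715 + ((-244 + 14**(3/2)) - 1*8415)) = sqrt(370715 + ((-244 + 14*sqrt(14)) - 8415)) = sqrt(370715 + (-8659 + 14*sqrt(14))) = sqrt(362056 + 14*sqrt(14))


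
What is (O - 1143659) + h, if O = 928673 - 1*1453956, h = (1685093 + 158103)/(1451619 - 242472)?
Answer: -2017994369278/1209147 ≈ -1.6689e+6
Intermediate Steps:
h = 1843196/1209147 ≈ 1.5244
O = -525283 (O = 928673 - 1453956 = -525283)
(O - 1143659) + h = (-525283 - 1143659) + 1843196/1209147 = -1668942 + 1843196/1209147 = -2017994369278/1209147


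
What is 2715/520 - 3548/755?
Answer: 40973/78520 ≈ 0.52182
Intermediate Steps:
2715/520 - 3548/755 = 2715*(1/520) - 3548*1/755 = 543/104 - 3548/755 = 40973/78520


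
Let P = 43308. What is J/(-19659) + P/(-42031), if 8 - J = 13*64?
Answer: -816758428/826287429 ≈ -0.98847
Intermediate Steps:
J = -824 (J = 8 - 13*64 = 8 - 1*832 = 8 - 832 = -824)
J/(-19659) + P/(-42031) = -824/(-19659) + 43308/(-42031) = -824*(-1/19659) + 43308*(-1/42031) = 824/19659 - 43308/42031 = -816758428/826287429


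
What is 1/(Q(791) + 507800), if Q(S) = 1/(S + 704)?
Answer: 1495/759161001 ≈ 1.9693e-6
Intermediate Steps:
Q(S) = 1/(704 + S)
1/(Q(791) + 507800) = 1/(1/(704 + 791) + 507800) = 1/(1/1495 + 507800) = 1/(759161001/1495) = 1495/759161001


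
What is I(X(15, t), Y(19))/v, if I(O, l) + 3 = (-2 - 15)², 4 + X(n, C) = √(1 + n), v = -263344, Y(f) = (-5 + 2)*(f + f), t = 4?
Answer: -143/131672 ≈ -0.0010860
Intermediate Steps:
Y(f) = -6*f
X(n, C) = -4 + √(1 + n)
I(O, l) = 286 (I(O, l) = -3 + (-2 - 15)² = -3 + (-17)² = -3 + 289 = 286)
I(X(15, t), Y(19))/v = 286/(-263344) = 286*(-1/263344) = -143/131672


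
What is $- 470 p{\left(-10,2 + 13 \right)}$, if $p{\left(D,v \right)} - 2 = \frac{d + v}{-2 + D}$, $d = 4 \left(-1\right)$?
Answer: $- \frac{3055}{6} \approx -509.17$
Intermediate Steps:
$d = -4$
$p{\left(D,v \right)} = 2 + \frac{-4 + v}{-2 + D}$
$- 470 p{\left(-10,2 + 13 \right)} = - 470 \frac{-8 + \left(2 + 13\right) + 2 \left(-10\right)}{-2 - 10} = - 470 \frac{-8 + 15 - 20}{-12} = - 470 \left(\left(- \frac{1}{12}\right) \left(-13\right)\right) = \left(-470\right) \frac{13}{12} = - \frac{3055}{6}$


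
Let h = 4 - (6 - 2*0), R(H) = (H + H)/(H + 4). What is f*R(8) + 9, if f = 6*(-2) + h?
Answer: -29/3 ≈ -9.6667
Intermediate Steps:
R(H) = 2*H/(4 + H) (R(H) = (2*H)/(4 + H) = 2*H/(4 + H))
h = -2 (h = 4 - (6 + 0) = 4 - 1*6 = 4 - 6 = -2)
f = -14 (f = 6*(-2) - 2 = -12 - 2 = -14)
f*R(8) + 9 = -28*8/(4 + 8) + 9 = -28*8/12 + 9 = -14*4/3 + 9 = -56/3 + 9 = -29/3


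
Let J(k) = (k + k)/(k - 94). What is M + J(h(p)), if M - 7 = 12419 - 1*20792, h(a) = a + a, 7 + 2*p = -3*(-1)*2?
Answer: -794768/95 ≈ -8366.0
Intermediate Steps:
p = -1/2 (p = -7/2 + (-3*(-1)*2)/2 = -7/2 + (3*2)/2 = -7/2 + (1/2)*6 = -7/2 + 3 = -1/2 ≈ -0.50000)
h(a) = 2*a
M = -8366 (M = 7 + (12419 - 1*20792) = 7 + (12419 - 20792) = 7 - 8373 = -8366)
J(k) = 2*k/(-94 + k) (J(k) = (2*k)/(-94 + k) = 2*k/(-94 + k))
M + J(h(p)) = -8366 + 2*(2*(-1/2))/(-94 + 2*(-1/2)) = -8366 + 2*(-1)/(-94 - 1) = -8366 + 2*(-1)/(-95) = -8366 + 2*(-1)*(-1/95) = -8366 + 2/95 = -794768/95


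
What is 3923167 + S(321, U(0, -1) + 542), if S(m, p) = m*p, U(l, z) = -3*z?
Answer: 4098112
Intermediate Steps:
3923167 + S(321, U(0, -1) + 542) = 3923167 + 321*(-3*(-1) + 542) = 3923167 + 321*(3 + 542) = 3923167 + 321*545 = 3923167 + 174945 = 4098112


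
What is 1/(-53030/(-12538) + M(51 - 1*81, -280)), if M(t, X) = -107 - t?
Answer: -6269/456198 ≈ -0.013742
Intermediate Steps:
1/(-53030/(-12538) + M(51 - 1*81, -280)) = 1/(-53030/(-12538) + (-107 - (51 - 1*81))) = 1/(-53030*(-1/12538) + (-107 - (51 - 81))) = 1/(26515/6269 + (-107 - 1*(-30))) = 1/(26515/6269 + (-107 + 30)) = 1/(26515/6269 - 77) = 1/(-456198/6269) = -6269/456198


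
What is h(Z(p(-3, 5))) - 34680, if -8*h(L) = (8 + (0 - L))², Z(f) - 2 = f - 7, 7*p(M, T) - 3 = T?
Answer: -13601449/392 ≈ -34698.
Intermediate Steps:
p(M, T) = 3/7 + T/7
Z(f) = -5 + f (Z(f) = 2 + (f - 7) = 2 + (-7 + f) = -5 + f)
h(L) = -(8 - L)²/8 (h(L) = -(8 + (0 - L))²/8 = -(8 - L)²/8)
h(Z(p(-3, 5))) - 34680 = -(-8 + (-5 + (3/7 + (⅐)*5)))²/8 - 34680 = -(-8 + (-5 + (3/7 + 5/7)))²/8 - 34680 = -(-8 + (-5 + 8/7))²/8 - 34680 = -(-8 - 27/7)²/8 - 34680 = -(-83/7)²/8 - 34680 = -⅛*6889/49 - 34680 = -6889/392 - 34680 = -13601449/392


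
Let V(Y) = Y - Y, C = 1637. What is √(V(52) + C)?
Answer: √1637 ≈ 40.460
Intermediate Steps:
V(Y) = 0
√(V(52) + C) = √(0 + 1637) = √1637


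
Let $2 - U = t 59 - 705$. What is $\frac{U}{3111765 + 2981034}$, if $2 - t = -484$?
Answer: $- \frac{27967}{6092799} \approx -0.0045902$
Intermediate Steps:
$t = 486$ ($t = 2 - -484 = 2 + 484 = 486$)
$U = -27967$ ($U = 2 - \left(486 \cdot 59 - 705\right) = 2 - \left(28674 - 705\right) = 2 - 27969 = -27967$)
$\frac{U}{3111765 + 2981034} = - \frac{27967}{3111765 + 2981034} = - \frac{27967}{6092799}$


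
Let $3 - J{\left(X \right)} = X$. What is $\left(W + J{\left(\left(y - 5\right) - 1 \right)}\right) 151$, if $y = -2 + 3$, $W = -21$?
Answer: $-1963$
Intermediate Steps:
$y = 1$
$J{\left(X \right)} = 3 - X$
$\left(W + J{\left(\left(y - 5\right) - 1 \right)}\right) 151 = \left(-21 + \left(3 - \left(\left(1 - 5\right) - 1\right)\right)\right) 151 = \left(-21 + \left(3 - \left(-4 - 1\right)\right)\right) 151 = \left(-21 + \left(3 - -5\right)\right) 151 = \left(-21 + \left(3 + 5\right)\right) 151 = \left(-21 + 8\right) 151 = \left(-13\right) 151 = -1963$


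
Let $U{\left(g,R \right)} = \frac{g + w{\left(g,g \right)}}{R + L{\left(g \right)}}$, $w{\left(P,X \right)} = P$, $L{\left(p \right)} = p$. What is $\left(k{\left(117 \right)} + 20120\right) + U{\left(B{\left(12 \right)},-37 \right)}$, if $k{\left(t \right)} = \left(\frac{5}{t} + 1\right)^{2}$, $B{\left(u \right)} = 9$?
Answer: $\frac{3856002695}{191646} \approx 20120.0$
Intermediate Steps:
$k{\left(t \right)} = \left(1 + \frac{5}{t}\right)^{2}$
$U{\left(g,R \right)} = \frac{2 g}{R + g}$ ($U{\left(g,R \right)} = \frac{g + g}{R + g} = \frac{2 g}{R + g}$)
$\left(k{\left(117 \right)} + 20120\right) + U{\left(B{\left(12 \right)},-37 \right)} = \left(\frac{\left(5 + 117\right)^{2}}{13689} + 20120\right) + 2 \cdot 9 \frac{1}{-37 + 9} = \left(\frac{122^{2}}{13689} + 20120\right) + 2 \cdot 9 \frac{1}{-28} = \left(\frac{1}{13689} \cdot 14884 + 20120\right) + 2 \cdot 9 \left(- \frac{1}{28}\right) = \left(\frac{14884}{13689} + 20120\right) - \frac{9}{14} = \frac{275437564}{13689} - \frac{9}{14} = \frac{3856002695}{191646}$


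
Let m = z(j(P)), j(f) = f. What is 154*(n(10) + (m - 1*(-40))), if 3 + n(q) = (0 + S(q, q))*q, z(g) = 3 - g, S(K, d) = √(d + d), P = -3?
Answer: 6622 + 3080*√5 ≈ 13509.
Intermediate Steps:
S(K, d) = √2*√d (S(K, d) = √(2*d) = √2*√d)
m = 6 (m = 3 - 1*(-3) = 3 + 3 = 6)
n(q) = -3 + √2*q^(3/2) (n(q) = -3 + (0 + √2*√q)*q = -3 + (√2*√q)*q = -3 + √2*q^(3/2))
154*(n(10) + (m - 1*(-40))) = 154*((-3 + √2*10^(3/2)) + (6 - 1*(-40))) = 154*((-3 + √2*(10*√10)) + (6 + 40)) = 154*((-3 + 20*√5) + 46) = 154*(43 + 20*√5) = 6622 + 3080*√5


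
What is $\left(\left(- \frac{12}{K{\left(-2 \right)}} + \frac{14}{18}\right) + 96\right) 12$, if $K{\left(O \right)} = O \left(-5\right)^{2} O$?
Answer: $\frac{86992}{75} \approx 1159.9$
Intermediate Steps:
$K{\left(O \right)} = 25 O^{2}$ ($K{\left(O \right)} = O 25 O = 25 O O = 25 O^{2}$)
$\left(\left(- \frac{12}{K{\left(-2 \right)}} + \frac{14}{18}\right) + 96\right) 12 = \left(\left(- \frac{12}{25 \left(-2\right)^{2}} + \frac{14}{18}\right) + 96\right) 12 = \left(\left(- \frac{12}{25 \cdot 4} + 14 \cdot \frac{1}{18}\right) + 96\right) 12 = \left(\left(- \frac{12}{100} + \frac{7}{9}\right) + 96\right) 12 = \left(\left(\left(-12\right) \frac{1}{100} + \frac{7}{9}\right) + 96\right) 12 = \left(\left(- \frac{3}{25} + \frac{7}{9}\right) + 96\right) 12 = \left(\frac{148}{225} + 96\right) 12 = \frac{21748}{225} \cdot 12 = \frac{86992}{75}$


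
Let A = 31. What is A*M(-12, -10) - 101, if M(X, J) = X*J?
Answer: 3619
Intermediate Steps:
M(X, J) = J*X
A*M(-12, -10) - 101 = 31*(-10*(-12)) - 101 = 31*120 - 101 = 3720 - 101 = 3619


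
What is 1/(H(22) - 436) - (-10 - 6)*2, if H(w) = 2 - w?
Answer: 14591/456 ≈ 31.998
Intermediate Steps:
1/(H(22) - 436) - (-10 - 6)*2 = 1/((2 - 1*22) - 436) - (-10 - 6)*2 = 1/((2 - 22) - 436) - (-16)*2 = 1/(-20 - 436) - 1*(-32) = 1/(-456) + 32 = -1/456 + 32 = 14591/456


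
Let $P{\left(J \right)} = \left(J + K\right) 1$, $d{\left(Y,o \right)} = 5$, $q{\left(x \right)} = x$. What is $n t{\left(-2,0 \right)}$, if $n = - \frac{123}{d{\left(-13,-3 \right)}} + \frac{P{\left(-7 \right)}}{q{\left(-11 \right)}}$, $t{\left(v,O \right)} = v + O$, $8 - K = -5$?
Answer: $\frac{2766}{55} \approx 50.291$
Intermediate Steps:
$K = 13$ ($K = 8 - -5 = 8 + 5 = 13$)
$t{\left(v,O \right)} = O + v$
$P{\left(J \right)} = 13 + J$ ($P{\left(J \right)} = \left(J + 13\right) 1 = \left(13 + J\right) 1 = 13 + J$)
$n = - \frac{1383}{55}$ ($n = - \frac{123}{5} + \frac{13 - 7}{-11} = \left(-123\right) \frac{1}{5} + 6 \left(- \frac{1}{11}\right) = - \frac{123}{5} - \frac{6}{11} = - \frac{1383}{55} \approx -25.145$)
$n t{\left(-2,0 \right)} = - \frac{1383 \left(0 - 2\right)}{55} = \left(- \frac{1383}{55}\right) \left(-2\right) = \frac{2766}{55}$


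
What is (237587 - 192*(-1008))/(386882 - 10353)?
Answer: 431123/376529 ≈ 1.1450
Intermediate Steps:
(237587 - 192*(-1008))/(386882 - 10353) = (237587 + 193536)/376529 = 431123*(1/376529) = 431123/376529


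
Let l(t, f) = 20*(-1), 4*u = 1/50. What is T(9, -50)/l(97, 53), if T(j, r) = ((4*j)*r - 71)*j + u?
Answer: 3367799/4000 ≈ 841.95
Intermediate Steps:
u = 1/200 (u = (¼)/50 = (¼)*(1/50) = 1/200 ≈ 0.0050000)
T(j, r) = 1/200 + j*(-71 + 4*j*r) (T(j, r) = ((4*j)*r - 71)*j + 1/200 = (4*j*r - 71)*j + 1/200 = (-71 + 4*j*r)*j + 1/200 = j*(-71 + 4*j*r) + 1/200 = 1/200 + j*(-71 + 4*j*r))
l(t, f) = -20
T(9, -50)/l(97, 53) = (1/200 - 71*9 + 4*(-50)*9²)/(-20) = (1/200 - 639 + 4*(-50)*81)*(-1/20) = (1/200 - 639 - 16200)*(-1/20) = -3367799/200*(-1/20) = 3367799/4000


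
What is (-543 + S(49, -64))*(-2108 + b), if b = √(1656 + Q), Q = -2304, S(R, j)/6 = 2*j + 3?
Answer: 2725644 - 23274*I*√2 ≈ 2.7256e+6 - 32914.0*I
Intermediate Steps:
S(R, j) = 18 + 12*j (S(R, j) = 6*(2*j + 3) = 6*(3 + 2*j) = 18 + 12*j)
b = 18*I*√2 (b = √(1656 - 2304) = √(-648) = 18*I*√2 ≈ 25.456*I)
(-543 + S(49, -64))*(-2108 + b) = (-543 + (18 + 12*(-64)))*(-2108 + 18*I*√2) = (-543 + (18 - 768))*(-2108 + 18*I*√2) = (-543 - 750)*(-2108 + 18*I*√2) = -1293*(-2108 + 18*I*√2) = 2725644 - 23274*I*√2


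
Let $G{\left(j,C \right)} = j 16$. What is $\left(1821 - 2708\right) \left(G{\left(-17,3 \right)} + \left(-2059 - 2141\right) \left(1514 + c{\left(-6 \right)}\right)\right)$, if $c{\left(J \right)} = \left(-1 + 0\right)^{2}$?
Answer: $5644222264$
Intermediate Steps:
$G{\left(j,C \right)} = 16 j$
$c{\left(J \right)} = 1$ ($c{\left(J \right)} = \left(-1\right)^{2} = 1$)
$\left(1821 - 2708\right) \left(G{\left(-17,3 \right)} + \left(-2059 - 2141\right) \left(1514 + c{\left(-6 \right)}\right)\right) = \left(1821 - 2708\right) \left(16 \left(-17\right) + \left(-2059 - 2141\right) \left(1514 + 1\right)\right) = - 887 \left(-272 - 6363000\right) = \left(-887\right) \left(-6363272\right) = 5644222264$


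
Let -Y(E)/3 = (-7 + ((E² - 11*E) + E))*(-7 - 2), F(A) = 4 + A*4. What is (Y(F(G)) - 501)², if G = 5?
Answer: 70257924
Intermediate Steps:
F(A) = 4 + 4*A
Y(E) = -189 - 270*E + 27*E² (Y(E) = -3*(-7 + ((E² - 11*E) + E))*(-7 - 2) = -3*(-7 + (E² - 10*E))*(-9) = -3*(-7 + E² - 10*E)*(-9) = -3*(63 - 9*E² + 90*E) = -189 - 270*E + 27*E²)
(Y(F(G)) - 501)² = ((-189 - 270*(4 + 4*5) + 27*(4 + 4*5)²) - 501)² = ((-189 - 270*(4 + 20) + 27*(4 + 20)²) - 501)² = ((-189 - 270*24 + 27*24²) - 501)² = ((-189 - 6480 + 27*576) - 501)² = ((-189 - 6480 + 15552) - 501)² = (8883 - 501)² = 8382² = 70257924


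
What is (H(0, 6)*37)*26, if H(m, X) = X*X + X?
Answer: 40404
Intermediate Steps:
H(m, X) = X + X² (H(m, X) = X² + X = X + X²)
(H(0, 6)*37)*26 = ((6*(1 + 6))*37)*26 = ((6*7)*37)*26 = (42*37)*26 = 1554*26 = 40404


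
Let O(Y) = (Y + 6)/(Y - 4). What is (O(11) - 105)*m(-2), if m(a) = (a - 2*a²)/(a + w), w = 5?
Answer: 7180/21 ≈ 341.90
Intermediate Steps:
m(a) = (a - 2*a²)/(5 + a) (m(a) = (a - 2*a²)/(a + 5) = (a - 2*a²)/(5 + a))
O(Y) = (6 + Y)/(-4 + Y)
(O(11) - 105)*m(-2) = ((6 + 11)/(-4 + 11) - 105)*(-2*(1 - 2*(-2))/(5 - 2)) = (17/7 - 105)*(-2*(1 + 4)/3) = ((⅐)*17 - 105)*(-2*⅓*5) = (17/7 - 105)*(-10/3) = -718/7*(-10/3) = 7180/21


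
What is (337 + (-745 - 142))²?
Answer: 302500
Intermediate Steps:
(337 + (-745 - 142))² = (337 - 887)² = (-550)² = 302500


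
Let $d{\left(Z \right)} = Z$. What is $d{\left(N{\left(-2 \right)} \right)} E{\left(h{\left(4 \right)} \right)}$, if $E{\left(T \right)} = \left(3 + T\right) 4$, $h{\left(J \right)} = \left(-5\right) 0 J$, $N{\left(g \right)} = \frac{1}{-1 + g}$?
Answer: $-4$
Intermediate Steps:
$h{\left(J \right)} = 0$ ($h{\left(J \right)} = 0 J = 0$)
$E{\left(T \right)} = 12 + 4 T$
$d{\left(N{\left(-2 \right)} \right)} E{\left(h{\left(4 \right)} \right)} = \frac{12 + 4 \cdot 0}{-1 - 2} = \frac{12 + 0}{-3} = \left(- \frac{1}{3}\right) 12 = -4$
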